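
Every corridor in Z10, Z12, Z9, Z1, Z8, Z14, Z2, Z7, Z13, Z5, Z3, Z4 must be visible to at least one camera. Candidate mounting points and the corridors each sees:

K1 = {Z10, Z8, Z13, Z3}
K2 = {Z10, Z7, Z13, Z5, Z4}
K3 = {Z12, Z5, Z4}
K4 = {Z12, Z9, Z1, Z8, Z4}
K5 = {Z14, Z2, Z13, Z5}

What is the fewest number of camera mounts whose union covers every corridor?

K1, K2, K4, K5 together cover {Z10, Z12, Z9, Z1, Z8, Z14, Z2, Z7, Z13, Z5, Z3, Z4} — every corridor.
No 3 of the 5 camera mounts cover everything (all 10 triples fall short), so 4 is minimum.

4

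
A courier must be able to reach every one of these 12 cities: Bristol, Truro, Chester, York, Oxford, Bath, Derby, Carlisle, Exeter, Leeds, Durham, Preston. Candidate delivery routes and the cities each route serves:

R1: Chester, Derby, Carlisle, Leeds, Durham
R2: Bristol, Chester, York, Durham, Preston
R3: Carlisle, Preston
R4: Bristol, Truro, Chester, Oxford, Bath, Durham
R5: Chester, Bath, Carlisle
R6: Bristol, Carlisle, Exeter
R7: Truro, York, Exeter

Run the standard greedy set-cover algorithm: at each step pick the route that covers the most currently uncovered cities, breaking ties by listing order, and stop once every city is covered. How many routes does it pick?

4

Pick 1: R4 covers 6 new cities (Bristol, Truro, Chester, Oxford, Bath, Durham).
Pick 2: R1 covers 3 new cities (Derby, Carlisle, Leeds).
Pick 3: R2 covers 2 new cities (York, Preston).
Pick 4: R6 covers 1 new cities (Exeter).
Greedy uses 4 routes.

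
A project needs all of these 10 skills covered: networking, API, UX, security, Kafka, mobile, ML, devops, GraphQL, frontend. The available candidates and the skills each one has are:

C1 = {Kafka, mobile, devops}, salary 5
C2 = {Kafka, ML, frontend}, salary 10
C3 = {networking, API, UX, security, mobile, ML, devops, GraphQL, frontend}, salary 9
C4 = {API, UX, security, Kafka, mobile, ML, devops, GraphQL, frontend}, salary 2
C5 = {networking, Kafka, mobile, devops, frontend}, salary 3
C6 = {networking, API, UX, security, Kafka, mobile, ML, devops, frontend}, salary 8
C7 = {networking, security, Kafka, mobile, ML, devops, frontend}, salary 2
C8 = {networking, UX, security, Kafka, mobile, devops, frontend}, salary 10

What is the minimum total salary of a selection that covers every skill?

4

C4, C7 cover every skill at salary 2 + 2 = 4.
Any cover uses at least 2 candidates; among all covering selections none totals below 4.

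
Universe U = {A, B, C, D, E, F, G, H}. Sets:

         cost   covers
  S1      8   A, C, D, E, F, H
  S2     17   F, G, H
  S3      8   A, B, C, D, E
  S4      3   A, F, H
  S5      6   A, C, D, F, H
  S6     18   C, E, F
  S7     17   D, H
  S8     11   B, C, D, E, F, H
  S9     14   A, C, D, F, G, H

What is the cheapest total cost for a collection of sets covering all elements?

22

S3, S9 cover every element at cost 8 + 14 = 22.
Any cover uses at least 2 sets; among all covering selections none totals below 22.
Greedy by coverage-per-cost would pick S4, S3, S9 for 25 — worse than the optimum 22.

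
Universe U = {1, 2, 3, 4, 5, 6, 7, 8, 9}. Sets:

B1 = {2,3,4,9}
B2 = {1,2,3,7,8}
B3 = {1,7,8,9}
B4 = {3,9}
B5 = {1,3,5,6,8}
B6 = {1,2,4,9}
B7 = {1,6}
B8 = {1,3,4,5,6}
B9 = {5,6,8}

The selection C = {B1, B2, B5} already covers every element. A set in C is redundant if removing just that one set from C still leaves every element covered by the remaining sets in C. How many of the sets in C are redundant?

Drop B1: 4, 9 uncovered — not redundant.
Drop B2: 7 uncovered — not redundant.
Drop B5: 5, 6 uncovered — not redundant.
None of the sets in C is redundant.

0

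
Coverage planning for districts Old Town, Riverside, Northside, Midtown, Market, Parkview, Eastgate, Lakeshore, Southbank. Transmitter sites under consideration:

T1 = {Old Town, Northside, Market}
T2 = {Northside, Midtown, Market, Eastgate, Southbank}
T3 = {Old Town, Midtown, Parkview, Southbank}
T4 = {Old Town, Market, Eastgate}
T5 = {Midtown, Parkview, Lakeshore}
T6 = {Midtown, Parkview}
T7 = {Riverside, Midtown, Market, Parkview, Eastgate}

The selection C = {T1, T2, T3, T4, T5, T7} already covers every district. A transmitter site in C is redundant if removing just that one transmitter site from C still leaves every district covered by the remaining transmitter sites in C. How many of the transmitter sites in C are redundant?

Drop T1: the rest still cover every district — redundant.
Drop T2: the rest still cover every district — redundant.
Drop T3: the rest still cover every district — redundant.
Drop T4: the rest still cover every district — redundant.
Drop T5: Lakeshore uncovered — not redundant.
Drop T7: Riverside uncovered — not redundant.
4 redundant: T1, T2, T3, T4.

4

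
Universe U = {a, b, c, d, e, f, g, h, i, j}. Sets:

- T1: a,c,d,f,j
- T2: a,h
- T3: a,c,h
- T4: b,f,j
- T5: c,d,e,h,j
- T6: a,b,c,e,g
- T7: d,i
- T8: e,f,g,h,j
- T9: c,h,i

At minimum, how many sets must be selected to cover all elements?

3

T1, T6, T9 together cover {a, b, c, d, e, f, g, h, i, j} — every element.
No 2 of the 9 sets cover everything (all 36 pairs fall short), so 3 is minimum.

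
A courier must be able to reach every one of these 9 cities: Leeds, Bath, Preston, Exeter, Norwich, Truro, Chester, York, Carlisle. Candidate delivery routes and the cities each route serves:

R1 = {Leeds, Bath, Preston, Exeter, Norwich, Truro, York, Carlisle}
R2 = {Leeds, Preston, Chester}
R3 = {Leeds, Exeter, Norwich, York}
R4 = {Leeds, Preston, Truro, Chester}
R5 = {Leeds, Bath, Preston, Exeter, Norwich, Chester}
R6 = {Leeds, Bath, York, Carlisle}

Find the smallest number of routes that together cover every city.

2

R1, R2 together cover {Leeds, Bath, Preston, Exeter, Norwich, Truro, Chester, York, Carlisle} — every city.
No single route contains all 9 cities, so 2 is optimal.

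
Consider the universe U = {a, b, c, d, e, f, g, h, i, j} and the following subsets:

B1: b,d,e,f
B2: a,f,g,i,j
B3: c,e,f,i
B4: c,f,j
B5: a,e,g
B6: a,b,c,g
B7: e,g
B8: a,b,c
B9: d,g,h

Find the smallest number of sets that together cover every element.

B1, B2, B3, B9 together cover {a, b, c, d, e, f, g, h, i, j} — every element.
No 3 of the 9 sets cover everything (all 84 triples fall short), so 4 is minimum.

4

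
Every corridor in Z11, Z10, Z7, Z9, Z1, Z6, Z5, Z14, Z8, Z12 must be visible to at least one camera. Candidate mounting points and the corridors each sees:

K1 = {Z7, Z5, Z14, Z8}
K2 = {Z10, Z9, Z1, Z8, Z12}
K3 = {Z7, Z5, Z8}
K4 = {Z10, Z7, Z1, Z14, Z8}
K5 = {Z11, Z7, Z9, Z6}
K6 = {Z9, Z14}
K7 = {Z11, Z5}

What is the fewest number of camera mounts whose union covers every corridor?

K1, K2, K5 together cover {Z11, Z10, Z7, Z9, Z1, Z6, Z5, Z14, Z8, Z12} — every corridor.
No 2 of the 7 camera mounts cover everything (all 21 pairs fall short), so 3 is minimum.

3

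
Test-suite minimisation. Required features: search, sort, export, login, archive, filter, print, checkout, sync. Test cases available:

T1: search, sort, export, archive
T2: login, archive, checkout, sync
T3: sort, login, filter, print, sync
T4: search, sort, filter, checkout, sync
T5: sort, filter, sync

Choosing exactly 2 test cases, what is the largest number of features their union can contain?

Choosing T1, T3 covers {search, sort, export, login, archive, filter, print, sync} — 8 features.
No choice of 2 test cases does better; here checkout is left uncovered.

8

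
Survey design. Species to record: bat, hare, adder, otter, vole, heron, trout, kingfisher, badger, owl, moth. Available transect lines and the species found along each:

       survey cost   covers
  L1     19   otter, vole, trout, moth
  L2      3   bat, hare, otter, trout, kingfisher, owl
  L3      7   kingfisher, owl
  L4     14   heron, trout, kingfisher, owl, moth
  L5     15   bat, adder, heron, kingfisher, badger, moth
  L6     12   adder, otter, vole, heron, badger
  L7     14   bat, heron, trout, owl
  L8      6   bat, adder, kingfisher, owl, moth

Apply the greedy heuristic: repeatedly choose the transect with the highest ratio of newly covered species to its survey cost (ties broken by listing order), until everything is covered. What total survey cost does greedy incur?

21

Pick 1: L2 adds 6 new (bat, hare, otter, trout, kingfisher, owl) at survey cost 3 (ratio 6/3).
Pick 2: L6 adds 4 new (adder, vole, heron, badger) at survey cost 12 (ratio 4/12).
Pick 3: L8 adds 1 new (moth) at survey cost 6 (ratio 1/6).
Greedy total survey cost: 3 + 12 + 6 = 21.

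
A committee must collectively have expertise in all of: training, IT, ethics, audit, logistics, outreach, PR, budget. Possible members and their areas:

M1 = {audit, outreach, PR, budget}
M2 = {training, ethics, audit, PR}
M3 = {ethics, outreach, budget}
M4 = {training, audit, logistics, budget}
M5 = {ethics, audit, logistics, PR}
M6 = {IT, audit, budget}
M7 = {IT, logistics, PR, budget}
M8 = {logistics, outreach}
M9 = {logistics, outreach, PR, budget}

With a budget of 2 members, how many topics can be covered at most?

Choosing M2, M7 covers {training, IT, ethics, audit, logistics, PR, budget} — 7 topics.
No choice of 2 members does better; here outreach is left uncovered.

7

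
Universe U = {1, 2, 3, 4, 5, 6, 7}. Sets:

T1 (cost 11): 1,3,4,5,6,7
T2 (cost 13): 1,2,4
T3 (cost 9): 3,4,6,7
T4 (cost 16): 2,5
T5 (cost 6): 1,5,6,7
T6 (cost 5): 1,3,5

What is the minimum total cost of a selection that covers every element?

T1, T2 cover every element at cost 11 + 13 = 24.
Any cover uses at least 2 sets; among all covering selections none totals below 24.

24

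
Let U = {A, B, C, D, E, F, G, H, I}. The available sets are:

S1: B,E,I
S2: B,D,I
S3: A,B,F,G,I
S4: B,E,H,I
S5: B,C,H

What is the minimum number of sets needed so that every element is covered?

S1, S2, S3, S5 together cover {A, B, C, D, E, F, G, H, I} — every element.
No 3 of the 5 sets cover everything (all 10 triples fall short), so 4 is minimum.

4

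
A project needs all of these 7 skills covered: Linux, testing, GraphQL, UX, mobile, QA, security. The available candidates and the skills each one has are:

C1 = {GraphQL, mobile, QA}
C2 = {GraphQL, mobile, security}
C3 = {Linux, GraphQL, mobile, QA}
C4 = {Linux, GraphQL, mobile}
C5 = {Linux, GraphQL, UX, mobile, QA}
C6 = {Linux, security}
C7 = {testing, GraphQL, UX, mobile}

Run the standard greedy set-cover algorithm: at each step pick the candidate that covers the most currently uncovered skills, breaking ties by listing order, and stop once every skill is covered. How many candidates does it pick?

Pick 1: C5 covers 5 new skills (Linux, GraphQL, UX, mobile, QA).
Pick 2: C2 covers 1 new skills (security).
Pick 3: C7 covers 1 new skills (testing).
Greedy uses 3 candidates.

3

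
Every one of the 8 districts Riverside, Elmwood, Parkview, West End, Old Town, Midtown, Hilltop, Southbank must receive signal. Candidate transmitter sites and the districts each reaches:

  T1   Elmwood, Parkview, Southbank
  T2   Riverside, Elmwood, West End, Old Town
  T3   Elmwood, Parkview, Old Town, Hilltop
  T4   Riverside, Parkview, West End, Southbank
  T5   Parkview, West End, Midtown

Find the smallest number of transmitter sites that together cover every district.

3

T3, T4, T5 together cover {Riverside, Elmwood, Parkview, West End, Old Town, Midtown, Hilltop, Southbank} — every district.
No 2 of the 5 transmitter sites cover everything (all 10 pairs fall short), so 3 is minimum.
Greedy (largest uncovered first) would take T2, T1, T3, T5 — 4 transmitter sites — but 3 suffice.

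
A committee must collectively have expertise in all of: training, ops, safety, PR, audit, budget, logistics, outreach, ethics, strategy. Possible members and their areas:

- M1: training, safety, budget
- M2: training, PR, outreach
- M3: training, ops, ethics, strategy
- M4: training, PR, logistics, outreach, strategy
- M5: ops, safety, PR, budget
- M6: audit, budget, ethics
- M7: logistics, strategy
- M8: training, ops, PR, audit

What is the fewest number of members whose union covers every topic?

M4, M5, M6 together cover {training, ops, safety, PR, audit, budget, logistics, outreach, ethics, strategy} — every topic.
No 2 of the 8 members cover everything (all 28 pairs fall short), so 3 is minimum.

3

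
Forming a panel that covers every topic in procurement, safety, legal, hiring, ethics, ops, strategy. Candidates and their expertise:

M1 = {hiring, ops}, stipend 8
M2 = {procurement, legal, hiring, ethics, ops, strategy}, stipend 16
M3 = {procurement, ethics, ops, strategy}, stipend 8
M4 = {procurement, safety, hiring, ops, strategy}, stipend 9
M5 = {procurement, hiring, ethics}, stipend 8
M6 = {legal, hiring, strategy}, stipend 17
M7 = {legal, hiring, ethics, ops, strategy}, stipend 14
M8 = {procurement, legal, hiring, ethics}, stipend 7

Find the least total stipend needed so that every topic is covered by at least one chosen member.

M4, M8 cover every topic at stipend 9 + 7 = 16.
Any cover uses at least 2 members; among all covering selections none totals below 16.

16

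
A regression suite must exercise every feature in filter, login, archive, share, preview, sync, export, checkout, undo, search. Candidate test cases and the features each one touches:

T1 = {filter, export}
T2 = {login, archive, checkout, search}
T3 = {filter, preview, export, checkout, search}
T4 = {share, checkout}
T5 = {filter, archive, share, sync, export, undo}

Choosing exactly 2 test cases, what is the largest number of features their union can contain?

9

Choosing T2, T5 covers {filter, login, archive, share, sync, export, checkout, undo, search} — 9 features.
No choice of 2 test cases does better; here preview is left uncovered.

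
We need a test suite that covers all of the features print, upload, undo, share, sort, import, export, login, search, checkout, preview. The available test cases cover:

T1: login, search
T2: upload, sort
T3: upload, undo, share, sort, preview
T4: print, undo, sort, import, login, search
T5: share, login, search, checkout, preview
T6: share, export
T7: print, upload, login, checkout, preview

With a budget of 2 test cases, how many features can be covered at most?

9

Choosing T3, T4 covers {print, upload, undo, share, sort, import, login, search, preview} — 9 features.
No choice of 2 test cases does better; here export, checkout are left uncovered.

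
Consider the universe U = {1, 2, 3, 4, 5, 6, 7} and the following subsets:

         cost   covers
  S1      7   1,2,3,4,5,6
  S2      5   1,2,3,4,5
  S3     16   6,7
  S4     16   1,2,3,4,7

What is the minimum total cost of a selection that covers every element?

S2, S3 cover every element at cost 5 + 16 = 21.
Any cover uses at least 2 sets; among all covering selections none totals below 21.

21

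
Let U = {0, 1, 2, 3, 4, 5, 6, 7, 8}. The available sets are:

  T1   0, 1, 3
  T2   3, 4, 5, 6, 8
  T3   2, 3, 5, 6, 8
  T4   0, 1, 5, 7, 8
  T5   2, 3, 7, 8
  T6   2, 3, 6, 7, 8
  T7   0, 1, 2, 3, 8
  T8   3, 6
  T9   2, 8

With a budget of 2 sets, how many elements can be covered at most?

8

Choosing T2, T4 covers {0, 1, 3, 4, 5, 6, 7, 8} — 8 elements.
No choice of 2 sets does better; here 2 is left uncovered.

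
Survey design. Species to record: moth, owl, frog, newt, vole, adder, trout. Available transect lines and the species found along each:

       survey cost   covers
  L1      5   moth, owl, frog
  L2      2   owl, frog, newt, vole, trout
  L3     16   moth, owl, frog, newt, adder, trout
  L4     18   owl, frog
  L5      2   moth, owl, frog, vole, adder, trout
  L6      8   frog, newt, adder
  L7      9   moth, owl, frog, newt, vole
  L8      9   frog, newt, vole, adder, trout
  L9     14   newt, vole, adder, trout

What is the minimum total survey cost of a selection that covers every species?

L2, L5 cover every species at survey cost 2 + 2 = 4.
Any cover uses at least 2 transects; among all covering selections none totals below 4.

4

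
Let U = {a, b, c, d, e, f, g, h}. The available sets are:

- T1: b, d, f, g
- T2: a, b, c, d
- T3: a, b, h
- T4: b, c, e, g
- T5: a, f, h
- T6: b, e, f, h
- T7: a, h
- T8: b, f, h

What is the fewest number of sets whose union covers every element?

3

T1, T2, T6 together cover {a, b, c, d, e, f, g, h} — every element.
No 2 of the 8 sets cover everything (all 28 pairs fall short), so 3 is minimum.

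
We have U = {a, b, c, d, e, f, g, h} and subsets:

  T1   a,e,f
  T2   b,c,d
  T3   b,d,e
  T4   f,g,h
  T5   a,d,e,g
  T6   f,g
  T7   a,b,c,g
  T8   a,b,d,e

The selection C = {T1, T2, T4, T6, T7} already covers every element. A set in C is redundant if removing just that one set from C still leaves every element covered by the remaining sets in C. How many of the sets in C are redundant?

Drop T1: e uncovered — not redundant.
Drop T2: d uncovered — not redundant.
Drop T4: h uncovered — not redundant.
Drop T6: the rest still cover every element — redundant.
Drop T7: the rest still cover every element — redundant.
2 redundant: T6, T7.

2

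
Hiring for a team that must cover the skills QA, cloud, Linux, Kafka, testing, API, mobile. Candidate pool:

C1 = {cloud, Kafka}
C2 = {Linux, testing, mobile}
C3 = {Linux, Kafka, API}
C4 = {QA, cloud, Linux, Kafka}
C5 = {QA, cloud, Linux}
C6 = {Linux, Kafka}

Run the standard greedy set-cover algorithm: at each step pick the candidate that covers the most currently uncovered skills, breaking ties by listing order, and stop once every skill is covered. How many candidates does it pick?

Pick 1: C4 covers 4 new skills (QA, cloud, Linux, Kafka).
Pick 2: C2 covers 2 new skills (testing, mobile).
Pick 3: C3 covers 1 new skills (API).
Greedy uses 3 candidates.

3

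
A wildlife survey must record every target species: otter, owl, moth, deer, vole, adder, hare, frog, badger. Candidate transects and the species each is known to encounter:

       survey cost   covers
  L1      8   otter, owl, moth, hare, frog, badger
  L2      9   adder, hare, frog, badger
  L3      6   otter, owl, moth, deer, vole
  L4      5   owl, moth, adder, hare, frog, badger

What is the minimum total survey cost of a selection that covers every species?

11

L3, L4 cover every species at survey cost 6 + 5 = 11.
Any cover uses at least 2 transects; among all covering selections none totals below 11.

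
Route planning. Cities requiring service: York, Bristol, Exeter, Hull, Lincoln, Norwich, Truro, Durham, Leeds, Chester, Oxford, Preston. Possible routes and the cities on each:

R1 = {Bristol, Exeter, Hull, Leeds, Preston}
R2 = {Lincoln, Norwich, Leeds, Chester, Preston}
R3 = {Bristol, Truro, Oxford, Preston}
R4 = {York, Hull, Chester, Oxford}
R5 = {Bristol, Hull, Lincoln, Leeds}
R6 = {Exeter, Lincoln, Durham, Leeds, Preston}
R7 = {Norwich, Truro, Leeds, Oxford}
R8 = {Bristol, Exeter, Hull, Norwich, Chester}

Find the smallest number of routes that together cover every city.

R1, R4, R6, R7 together cover {York, Bristol, Exeter, Hull, Lincoln, Norwich, Truro, Durham, Leeds, Chester, Oxford, Preston} — every city.
No 3 of the 8 routes cover everything (all 56 triples fall short), so 4 is minimum.

4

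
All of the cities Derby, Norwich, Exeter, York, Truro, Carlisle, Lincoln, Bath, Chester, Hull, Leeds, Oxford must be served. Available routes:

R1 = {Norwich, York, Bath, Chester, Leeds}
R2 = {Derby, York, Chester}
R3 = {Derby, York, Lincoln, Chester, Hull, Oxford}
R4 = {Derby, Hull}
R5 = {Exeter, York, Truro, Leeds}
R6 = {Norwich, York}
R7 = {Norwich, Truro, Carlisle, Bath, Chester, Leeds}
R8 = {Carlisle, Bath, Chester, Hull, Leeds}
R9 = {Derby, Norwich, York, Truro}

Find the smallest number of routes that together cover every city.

R3, R5, R7 together cover {Derby, Norwich, Exeter, York, Truro, Carlisle, Lincoln, Bath, Chester, Hull, Leeds, Oxford} — every city.
No 2 of the 9 routes cover everything (all 36 pairs fall short), so 3 is minimum.

3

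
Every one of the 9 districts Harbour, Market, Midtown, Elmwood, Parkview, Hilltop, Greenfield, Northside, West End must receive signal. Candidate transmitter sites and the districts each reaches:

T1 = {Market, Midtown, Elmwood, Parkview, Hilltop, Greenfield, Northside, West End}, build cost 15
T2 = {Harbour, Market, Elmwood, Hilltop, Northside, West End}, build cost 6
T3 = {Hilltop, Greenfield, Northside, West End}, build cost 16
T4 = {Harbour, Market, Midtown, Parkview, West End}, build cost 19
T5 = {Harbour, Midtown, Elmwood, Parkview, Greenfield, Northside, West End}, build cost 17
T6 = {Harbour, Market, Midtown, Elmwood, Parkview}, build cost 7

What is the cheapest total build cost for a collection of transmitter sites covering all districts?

21

T1, T2 cover every district at build cost 15 + 6 = 21.
Any cover uses at least 2 transmitter sites; among all covering selections none totals below 21.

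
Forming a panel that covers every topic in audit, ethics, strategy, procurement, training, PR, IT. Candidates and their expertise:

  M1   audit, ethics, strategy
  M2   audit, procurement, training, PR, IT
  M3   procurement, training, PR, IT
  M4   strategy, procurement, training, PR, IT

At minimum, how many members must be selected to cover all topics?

2

M1, M2 together cover {audit, ethics, strategy, procurement, training, PR, IT} — every topic.
No single member contains all 7 topics, so 2 is optimal.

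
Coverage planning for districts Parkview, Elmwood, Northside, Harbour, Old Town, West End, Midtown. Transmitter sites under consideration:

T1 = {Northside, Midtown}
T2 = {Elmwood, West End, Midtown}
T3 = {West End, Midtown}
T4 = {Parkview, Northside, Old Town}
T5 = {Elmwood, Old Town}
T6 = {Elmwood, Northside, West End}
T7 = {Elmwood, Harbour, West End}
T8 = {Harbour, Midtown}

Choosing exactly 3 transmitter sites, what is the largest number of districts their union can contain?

7

Choosing T1, T4, T7 covers {Parkview, Elmwood, Northside, Harbour, Old Town, West End, Midtown} — 7 districts.
That is all 7 districts.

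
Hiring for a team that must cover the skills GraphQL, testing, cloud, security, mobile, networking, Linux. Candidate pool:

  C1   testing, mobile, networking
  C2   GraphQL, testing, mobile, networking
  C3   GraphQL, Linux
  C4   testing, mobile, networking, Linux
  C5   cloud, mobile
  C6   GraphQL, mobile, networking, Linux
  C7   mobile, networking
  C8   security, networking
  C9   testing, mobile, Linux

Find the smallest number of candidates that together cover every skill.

C1, C3, C5, C8 together cover {GraphQL, testing, cloud, security, mobile, networking, Linux} — every skill.
No 3 of the 9 candidates cover everything (all 84 triples fall short), so 4 is minimum.

4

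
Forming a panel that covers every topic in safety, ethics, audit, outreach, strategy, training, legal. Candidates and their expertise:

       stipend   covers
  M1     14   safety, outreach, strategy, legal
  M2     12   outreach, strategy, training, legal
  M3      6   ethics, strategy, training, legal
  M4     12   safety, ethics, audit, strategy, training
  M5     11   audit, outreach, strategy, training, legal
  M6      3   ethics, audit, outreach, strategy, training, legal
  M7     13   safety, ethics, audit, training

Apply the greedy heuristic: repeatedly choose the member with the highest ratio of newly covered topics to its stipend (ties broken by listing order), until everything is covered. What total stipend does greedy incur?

15

Pick 1: M6 adds 6 new (ethics, audit, outreach, strategy, training, legal) at stipend 3 (ratio 6/3).
Pick 2: M4 adds 1 new (safety) at stipend 12 (ratio 1/12).
Greedy total stipend: 3 + 12 = 15.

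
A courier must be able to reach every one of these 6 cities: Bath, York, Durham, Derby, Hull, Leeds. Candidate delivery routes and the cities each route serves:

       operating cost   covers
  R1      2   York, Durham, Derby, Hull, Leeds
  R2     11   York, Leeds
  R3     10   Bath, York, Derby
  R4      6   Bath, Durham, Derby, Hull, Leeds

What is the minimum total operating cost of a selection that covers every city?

8

R1, R4 cover every city at operating cost 2 + 6 = 8.
Any cover uses at least 2 routes; among all covering selections none totals below 8.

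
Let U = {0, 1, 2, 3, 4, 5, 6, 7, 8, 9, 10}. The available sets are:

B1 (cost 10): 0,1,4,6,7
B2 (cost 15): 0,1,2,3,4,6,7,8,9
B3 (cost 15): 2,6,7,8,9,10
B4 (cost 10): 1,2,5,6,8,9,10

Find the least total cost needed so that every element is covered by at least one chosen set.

B2, B4 cover every element at cost 15 + 10 = 25.
Any cover uses at least 2 sets; among all covering selections none totals below 25.
Greedy by coverage-per-cost would pick B4, B1, B2 for 35 — worse than the optimum 25.

25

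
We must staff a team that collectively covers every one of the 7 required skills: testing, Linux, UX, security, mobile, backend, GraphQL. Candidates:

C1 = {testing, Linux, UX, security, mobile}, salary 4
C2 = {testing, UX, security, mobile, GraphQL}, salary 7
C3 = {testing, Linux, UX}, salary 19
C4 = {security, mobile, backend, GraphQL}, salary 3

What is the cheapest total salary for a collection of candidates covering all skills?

7

C1, C4 cover every skill at salary 4 + 3 = 7.
Any cover uses at least 2 candidates; among all covering selections none totals below 7.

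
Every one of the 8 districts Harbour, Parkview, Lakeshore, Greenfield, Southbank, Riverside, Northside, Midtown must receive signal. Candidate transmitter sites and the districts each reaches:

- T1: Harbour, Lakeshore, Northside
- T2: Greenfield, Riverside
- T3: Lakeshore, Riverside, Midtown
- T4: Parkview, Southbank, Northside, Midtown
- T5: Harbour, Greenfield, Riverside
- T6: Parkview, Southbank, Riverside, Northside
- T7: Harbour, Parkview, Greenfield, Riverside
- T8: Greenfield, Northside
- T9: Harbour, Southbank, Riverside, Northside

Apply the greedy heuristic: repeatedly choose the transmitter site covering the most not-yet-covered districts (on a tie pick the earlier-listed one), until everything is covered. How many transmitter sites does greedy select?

Pick 1: T4 covers 4 new districts (Parkview, Southbank, Northside, Midtown).
Pick 2: T5 covers 3 new districts (Harbour, Greenfield, Riverside).
Pick 3: T1 covers 1 new districts (Lakeshore).
Greedy uses 3 transmitter sites.

3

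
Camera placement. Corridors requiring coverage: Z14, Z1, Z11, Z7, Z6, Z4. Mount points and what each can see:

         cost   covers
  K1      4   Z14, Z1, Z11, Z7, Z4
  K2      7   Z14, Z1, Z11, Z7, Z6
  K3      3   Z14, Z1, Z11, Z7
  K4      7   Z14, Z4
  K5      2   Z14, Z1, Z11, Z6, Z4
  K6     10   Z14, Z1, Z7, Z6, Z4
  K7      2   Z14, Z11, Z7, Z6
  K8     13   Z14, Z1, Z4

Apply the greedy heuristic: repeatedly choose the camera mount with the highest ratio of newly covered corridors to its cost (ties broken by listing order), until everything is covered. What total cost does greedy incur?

4

Pick 1: K5 adds 5 new (Z14, Z1, Z11, Z6, Z4) at cost 2 (ratio 5/2).
Pick 2: K7 adds 1 new (Z7) at cost 2 (ratio 1/2).
Greedy total cost: 2 + 2 = 4.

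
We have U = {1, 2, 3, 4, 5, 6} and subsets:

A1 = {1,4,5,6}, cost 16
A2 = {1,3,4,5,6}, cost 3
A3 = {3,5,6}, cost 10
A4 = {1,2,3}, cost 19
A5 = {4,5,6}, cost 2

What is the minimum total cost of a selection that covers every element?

A4, A5 cover every element at cost 19 + 2 = 21.
Any cover uses at least 2 sets; among all covering selections none totals below 21.
Greedy by coverage-per-cost would pick A2, A4 for 22 — worse than the optimum 21.

21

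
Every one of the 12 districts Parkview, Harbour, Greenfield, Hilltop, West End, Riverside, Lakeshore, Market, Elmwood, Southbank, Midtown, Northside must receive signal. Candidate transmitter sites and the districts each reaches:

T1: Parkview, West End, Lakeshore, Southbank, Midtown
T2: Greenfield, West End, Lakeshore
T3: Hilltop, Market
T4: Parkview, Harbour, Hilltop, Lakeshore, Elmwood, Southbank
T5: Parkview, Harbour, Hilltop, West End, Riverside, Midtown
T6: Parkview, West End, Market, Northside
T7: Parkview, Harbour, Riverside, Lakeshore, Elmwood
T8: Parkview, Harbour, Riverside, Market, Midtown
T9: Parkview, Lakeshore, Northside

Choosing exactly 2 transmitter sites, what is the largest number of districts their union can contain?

Choosing T4, T5 covers {Parkview, Harbour, Hilltop, West End, Riverside, Lakeshore, Elmwood, Southbank, Midtown} — 9 districts.
No choice of 2 transmitter sites does better; here Greenfield, Market, Northside are left uncovered.

9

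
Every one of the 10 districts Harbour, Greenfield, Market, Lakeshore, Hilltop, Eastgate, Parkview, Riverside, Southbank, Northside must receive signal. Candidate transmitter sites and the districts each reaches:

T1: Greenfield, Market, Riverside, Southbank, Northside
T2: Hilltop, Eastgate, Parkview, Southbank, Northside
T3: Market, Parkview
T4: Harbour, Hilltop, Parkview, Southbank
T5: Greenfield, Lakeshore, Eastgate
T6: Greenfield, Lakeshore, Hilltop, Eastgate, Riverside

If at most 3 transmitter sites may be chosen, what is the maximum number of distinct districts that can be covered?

10

Choosing T1, T4, T5 covers {Harbour, Greenfield, Market, Lakeshore, Hilltop, Eastgate, Parkview, Riverside, Southbank, Northside} — 10 districts.
That is all 10 districts.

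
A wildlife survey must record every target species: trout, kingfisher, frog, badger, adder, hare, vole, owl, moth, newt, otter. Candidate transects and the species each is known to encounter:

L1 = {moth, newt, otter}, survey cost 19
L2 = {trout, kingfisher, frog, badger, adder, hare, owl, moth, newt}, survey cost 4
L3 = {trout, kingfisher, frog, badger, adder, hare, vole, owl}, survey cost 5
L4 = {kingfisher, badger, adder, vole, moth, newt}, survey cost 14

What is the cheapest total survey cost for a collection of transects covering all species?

L1, L3 cover every species at survey cost 19 + 5 = 24.
Any cover uses at least 2 transects; among all covering selections none totals below 24.
Greedy by coverage-per-survey cost would pick L2, L3, L1 for 28 — worse than the optimum 24.

24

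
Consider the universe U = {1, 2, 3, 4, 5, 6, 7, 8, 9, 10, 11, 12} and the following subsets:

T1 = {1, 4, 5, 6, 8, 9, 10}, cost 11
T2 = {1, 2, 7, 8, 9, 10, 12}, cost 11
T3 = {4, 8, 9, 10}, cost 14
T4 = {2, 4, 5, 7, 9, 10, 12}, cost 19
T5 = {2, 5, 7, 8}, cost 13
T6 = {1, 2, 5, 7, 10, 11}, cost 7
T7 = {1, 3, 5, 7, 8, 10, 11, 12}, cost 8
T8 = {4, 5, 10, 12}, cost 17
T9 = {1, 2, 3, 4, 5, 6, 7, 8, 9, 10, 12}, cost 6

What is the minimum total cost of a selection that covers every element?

T6, T9 cover every element at cost 7 + 6 = 13.
Any cover uses at least 2 sets; among all covering selections none totals below 13.

13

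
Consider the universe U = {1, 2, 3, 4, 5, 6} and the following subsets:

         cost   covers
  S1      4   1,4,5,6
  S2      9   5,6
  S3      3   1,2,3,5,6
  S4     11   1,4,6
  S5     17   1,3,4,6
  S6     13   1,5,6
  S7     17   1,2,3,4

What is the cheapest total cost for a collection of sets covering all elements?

S1, S3 cover every element at cost 4 + 3 = 7.
Any cover uses at least 2 sets; among all covering selections none totals below 7.

7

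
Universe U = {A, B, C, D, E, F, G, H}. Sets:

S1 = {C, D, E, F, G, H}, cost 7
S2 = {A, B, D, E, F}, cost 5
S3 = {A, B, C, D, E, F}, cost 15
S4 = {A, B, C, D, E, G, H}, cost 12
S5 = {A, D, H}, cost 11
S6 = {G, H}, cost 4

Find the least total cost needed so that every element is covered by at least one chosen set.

12

S1, S2 cover every element at cost 7 + 5 = 12.
Any cover uses at least 2 sets; among all covering selections none totals below 12.
Greedy by coverage-per-cost would pick S2, S6, S1 for 16 — worse than the optimum 12.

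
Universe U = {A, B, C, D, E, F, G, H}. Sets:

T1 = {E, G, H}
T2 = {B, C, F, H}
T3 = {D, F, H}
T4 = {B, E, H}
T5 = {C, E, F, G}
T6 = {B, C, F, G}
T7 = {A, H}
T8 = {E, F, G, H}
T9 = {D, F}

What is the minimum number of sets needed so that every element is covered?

T1, T2, T3, T7 together cover {A, B, C, D, E, F, G, H} — every element.
No 3 of the 9 sets cover everything (all 84 triples fall short), so 4 is minimum.

4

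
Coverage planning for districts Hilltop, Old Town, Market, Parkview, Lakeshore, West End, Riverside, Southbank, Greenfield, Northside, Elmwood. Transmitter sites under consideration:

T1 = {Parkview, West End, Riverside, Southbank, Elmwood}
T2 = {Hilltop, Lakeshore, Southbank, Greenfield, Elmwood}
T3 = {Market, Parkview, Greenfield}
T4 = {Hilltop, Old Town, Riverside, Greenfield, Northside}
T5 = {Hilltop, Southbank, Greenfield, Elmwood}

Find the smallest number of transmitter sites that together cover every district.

4

T1, T2, T3, T4 together cover {Hilltop, Old Town, Market, Parkview, Lakeshore, West End, Riverside, Southbank, Greenfield, Northside, Elmwood} — every district.
No 3 of the 5 transmitter sites cover everything (all 10 triples fall short), so 4 is minimum.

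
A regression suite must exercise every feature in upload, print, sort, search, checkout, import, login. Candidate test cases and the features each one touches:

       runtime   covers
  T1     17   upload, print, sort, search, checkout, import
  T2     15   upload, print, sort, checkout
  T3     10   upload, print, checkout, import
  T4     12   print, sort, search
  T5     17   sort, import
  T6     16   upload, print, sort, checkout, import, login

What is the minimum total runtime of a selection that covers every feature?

28

T4, T6 cover every feature at runtime 12 + 16 = 28.
Any cover uses at least 2 test cases; among all covering selections none totals below 28.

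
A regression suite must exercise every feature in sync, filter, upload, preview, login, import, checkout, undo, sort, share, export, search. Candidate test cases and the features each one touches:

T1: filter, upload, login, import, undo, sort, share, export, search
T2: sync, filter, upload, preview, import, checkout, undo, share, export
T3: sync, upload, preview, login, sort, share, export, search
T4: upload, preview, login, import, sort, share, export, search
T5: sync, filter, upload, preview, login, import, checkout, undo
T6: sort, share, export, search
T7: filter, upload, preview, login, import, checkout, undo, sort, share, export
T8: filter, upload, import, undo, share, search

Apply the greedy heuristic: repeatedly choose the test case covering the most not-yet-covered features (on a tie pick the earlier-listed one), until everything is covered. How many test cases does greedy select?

Pick 1: T7 covers 10 new features (filter, upload, preview, login, import, checkout, undo, sort, share, export).
Pick 2: T3 covers 2 new features (sync, search).
Greedy uses 2 test cases.

2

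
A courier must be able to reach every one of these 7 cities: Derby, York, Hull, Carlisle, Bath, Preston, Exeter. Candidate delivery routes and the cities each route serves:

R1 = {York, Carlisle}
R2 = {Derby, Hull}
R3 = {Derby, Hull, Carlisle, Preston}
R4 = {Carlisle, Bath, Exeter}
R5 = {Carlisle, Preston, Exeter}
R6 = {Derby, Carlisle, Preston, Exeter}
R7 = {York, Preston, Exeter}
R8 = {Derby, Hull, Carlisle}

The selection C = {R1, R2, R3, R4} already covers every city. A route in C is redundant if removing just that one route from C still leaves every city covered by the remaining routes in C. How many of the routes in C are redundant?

1

Drop R1: York uncovered — not redundant.
Drop R2: the rest still cover every city — redundant.
Drop R3: Preston uncovered — not redundant.
Drop R4: Bath, Exeter uncovered — not redundant.
1 redundant: R2.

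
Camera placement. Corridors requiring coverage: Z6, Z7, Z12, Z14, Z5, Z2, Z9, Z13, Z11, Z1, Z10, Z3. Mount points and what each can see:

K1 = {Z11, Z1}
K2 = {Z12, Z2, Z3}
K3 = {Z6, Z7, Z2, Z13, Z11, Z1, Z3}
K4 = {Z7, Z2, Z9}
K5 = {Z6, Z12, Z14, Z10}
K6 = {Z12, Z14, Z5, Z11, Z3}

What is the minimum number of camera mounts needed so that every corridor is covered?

K3, K4, K5, K6 together cover {Z6, Z7, Z12, Z14, Z5, Z2, Z9, Z13, Z11, Z1, Z10, Z3} — every corridor.
No 3 of the 6 camera mounts cover everything (all 20 triples fall short), so 4 is minimum.

4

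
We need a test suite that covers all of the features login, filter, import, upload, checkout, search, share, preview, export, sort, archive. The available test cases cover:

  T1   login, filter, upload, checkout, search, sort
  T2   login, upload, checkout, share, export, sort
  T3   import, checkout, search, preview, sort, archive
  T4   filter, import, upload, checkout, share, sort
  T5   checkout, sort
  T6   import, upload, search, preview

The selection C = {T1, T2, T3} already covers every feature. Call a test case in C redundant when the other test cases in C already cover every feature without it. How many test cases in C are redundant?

Drop T1: filter uncovered — not redundant.
Drop T2: share, export uncovered — not redundant.
Drop T3: import, preview, archive uncovered — not redundant.
None of the test cases in C is redundant.

0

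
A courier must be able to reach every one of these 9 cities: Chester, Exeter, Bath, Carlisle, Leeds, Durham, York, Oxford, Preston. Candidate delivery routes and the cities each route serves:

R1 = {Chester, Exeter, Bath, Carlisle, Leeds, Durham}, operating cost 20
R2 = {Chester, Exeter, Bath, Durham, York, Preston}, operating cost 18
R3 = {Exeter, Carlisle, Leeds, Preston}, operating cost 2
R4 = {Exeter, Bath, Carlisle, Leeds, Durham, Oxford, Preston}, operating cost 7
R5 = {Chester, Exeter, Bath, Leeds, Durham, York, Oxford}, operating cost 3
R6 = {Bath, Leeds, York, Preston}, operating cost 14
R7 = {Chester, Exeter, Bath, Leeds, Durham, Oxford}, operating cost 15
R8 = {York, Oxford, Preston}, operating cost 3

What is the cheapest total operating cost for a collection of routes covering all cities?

R3, R5 cover every city at operating cost 2 + 3 = 5.
Any cover uses at least 2 routes; among all covering selections none totals below 5.

5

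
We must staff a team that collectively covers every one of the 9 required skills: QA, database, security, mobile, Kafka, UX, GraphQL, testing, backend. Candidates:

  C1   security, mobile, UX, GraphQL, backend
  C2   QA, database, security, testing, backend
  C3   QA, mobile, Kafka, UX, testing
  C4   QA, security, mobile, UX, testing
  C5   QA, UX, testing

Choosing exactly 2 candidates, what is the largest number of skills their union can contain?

Choosing C1, C2 covers {QA, database, security, mobile, UX, GraphQL, testing, backend} — 8 skills.
No choice of 2 candidates does better; here Kafka is left uncovered.

8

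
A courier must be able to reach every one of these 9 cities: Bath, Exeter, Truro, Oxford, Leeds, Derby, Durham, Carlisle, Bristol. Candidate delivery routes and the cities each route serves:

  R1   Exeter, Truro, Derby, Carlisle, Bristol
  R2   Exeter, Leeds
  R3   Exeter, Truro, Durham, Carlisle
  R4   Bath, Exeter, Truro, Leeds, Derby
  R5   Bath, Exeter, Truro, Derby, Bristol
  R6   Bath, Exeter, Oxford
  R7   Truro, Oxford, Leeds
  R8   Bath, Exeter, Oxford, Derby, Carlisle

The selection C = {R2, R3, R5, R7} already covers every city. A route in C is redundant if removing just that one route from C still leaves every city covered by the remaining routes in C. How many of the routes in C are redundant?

1

Drop R2: the rest still cover every city — redundant.
Drop R3: Durham, Carlisle uncovered — not redundant.
Drop R5: Bath, Derby, Bristol uncovered — not redundant.
Drop R7: Oxford uncovered — not redundant.
1 redundant: R2.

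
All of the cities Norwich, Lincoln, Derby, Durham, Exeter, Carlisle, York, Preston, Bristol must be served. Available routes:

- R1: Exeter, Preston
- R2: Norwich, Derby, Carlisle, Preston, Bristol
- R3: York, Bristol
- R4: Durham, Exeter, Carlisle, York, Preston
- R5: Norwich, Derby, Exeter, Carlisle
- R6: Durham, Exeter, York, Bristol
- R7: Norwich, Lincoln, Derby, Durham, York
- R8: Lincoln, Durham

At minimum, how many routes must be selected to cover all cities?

R1, R2, R7 together cover {Norwich, Lincoln, Derby, Durham, Exeter, Carlisle, York, Preston, Bristol} — every city.
No 2 of the 8 routes cover everything (all 28 pairs fall short), so 3 is minimum.

3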